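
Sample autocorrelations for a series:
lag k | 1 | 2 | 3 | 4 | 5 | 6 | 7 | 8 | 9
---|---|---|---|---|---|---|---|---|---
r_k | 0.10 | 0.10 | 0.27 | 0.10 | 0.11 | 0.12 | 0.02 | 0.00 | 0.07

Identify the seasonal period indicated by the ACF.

The largest autocorrelation is r_3 = 0.27; the remaining lags stay at or below 0.12.
The dominant spike at lag 3 indicates a seasonal period of 3.

3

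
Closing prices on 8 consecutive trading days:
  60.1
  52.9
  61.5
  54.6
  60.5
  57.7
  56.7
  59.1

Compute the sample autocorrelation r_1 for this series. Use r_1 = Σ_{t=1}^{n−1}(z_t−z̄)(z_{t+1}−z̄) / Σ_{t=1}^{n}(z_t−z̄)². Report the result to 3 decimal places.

Mean z̄ = (60.1 + 52.9 + 61.5 + 54.6 + 60.5 + 57.7 + 56.7 + 59.1)/8 = 57.8875
Deviations from mean: 2.2125, -4.9875, 3.6125, -3.2875, 2.6125, -0.1875, -1.1875, 1.2125
Σ(z_t−z̄)(z_{t+1}−z̄) = (-11.0348) + (-18.0173) + (-11.8761) + (-8.5886) + (-0.4898) + (0.2227) + (-1.4398) = -51.2239
Denominator Σ(z_t−z̄)² = 63.3688
r_1 = -51.2239 / 63.3688 = -0.808

-0.808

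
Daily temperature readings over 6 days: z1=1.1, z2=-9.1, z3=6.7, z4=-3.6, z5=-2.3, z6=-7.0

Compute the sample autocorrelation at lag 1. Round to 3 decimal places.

Mean z̄ = (1.1 − 9.1 + 6.7 − 3.6 − 2.3 − 7.0)/6 = -2.3667
Σ(z_t−z̄)(z_{t+1}−z̄) = (-23.3422) + (-61.0489) + (-11.1822) + (-0.0822) + (-0.3089) = -95.9644
Denominator Σ(z_t−z̄)² = 162.5533
r_1 = -95.9644 / 162.5533 = -0.590

-0.590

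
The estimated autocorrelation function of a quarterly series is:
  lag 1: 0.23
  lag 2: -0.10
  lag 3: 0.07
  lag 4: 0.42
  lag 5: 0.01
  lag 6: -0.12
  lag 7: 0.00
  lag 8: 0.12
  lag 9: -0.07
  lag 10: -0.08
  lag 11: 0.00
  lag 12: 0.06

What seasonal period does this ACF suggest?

The largest autocorrelation is r_4 = 0.42; the remaining lags stay at or below 0.23.
The dominant spike at lag 4 indicates a seasonal period of 4.

4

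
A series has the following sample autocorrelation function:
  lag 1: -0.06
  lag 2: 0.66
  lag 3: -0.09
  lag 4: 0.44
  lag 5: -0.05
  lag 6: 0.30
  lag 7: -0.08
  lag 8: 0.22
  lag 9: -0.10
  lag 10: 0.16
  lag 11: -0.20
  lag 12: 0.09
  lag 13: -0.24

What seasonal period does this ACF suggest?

The largest autocorrelation is r_2 = 0.66, with weaker echoes at lags 4 (0.44), 6 (0.30), 8 (0.22) and 10 (0.16); the remaining lags stay at or below 0.09.
The dominant spike at lag 2 indicates a seasonal period of 2.

2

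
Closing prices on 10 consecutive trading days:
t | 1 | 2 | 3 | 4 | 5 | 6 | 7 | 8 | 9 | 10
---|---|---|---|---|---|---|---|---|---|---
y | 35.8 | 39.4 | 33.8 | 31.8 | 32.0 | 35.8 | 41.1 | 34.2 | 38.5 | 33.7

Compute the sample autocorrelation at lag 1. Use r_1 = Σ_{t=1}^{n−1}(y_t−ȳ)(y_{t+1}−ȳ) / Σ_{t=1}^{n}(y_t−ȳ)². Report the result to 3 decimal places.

Mean ȳ = (35.8 + 39.4 + 33.8 + 31.8 + 32.0 + 35.8 + 41.1 + 34.2 + 38.5 + 33.7)/10 = 35.6100
Numerator Σ_{t=1}^{9}(y_t−ȳ)(y_{t+1}−ȳ) = -2.4681
Denominator Σ(y_t−ȳ)² = 89.3890
r_1 = -2.4681 / 89.3890 = -0.028

-0.028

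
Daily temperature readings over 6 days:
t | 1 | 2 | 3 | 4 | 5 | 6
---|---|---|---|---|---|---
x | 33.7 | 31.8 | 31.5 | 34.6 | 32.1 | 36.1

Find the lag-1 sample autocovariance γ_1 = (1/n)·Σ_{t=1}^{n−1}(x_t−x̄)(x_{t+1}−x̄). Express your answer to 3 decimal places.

-0.860

Mean x̄ = (33.7 + 31.8 + 31.5 + 34.6 + 32.1 + 36.1)/6 = 33.3000
Σ_{t=1}^{5}(x_t−x̄)(x_{t+1}−x̄) = -5.1600
γ_1 = -5.1600 / 6 = -0.860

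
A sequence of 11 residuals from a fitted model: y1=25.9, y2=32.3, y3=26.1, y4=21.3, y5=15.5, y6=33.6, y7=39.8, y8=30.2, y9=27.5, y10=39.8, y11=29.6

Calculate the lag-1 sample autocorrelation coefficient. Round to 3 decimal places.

Mean ȳ = (25.9 + 32.3 + 26.1 + 21.3 + 15.5 + 33.6 + 39.8 + 30.2 + 27.5 + 39.8 + 29.6)/11 = 29.2364
Numerator Σ_{t=1}^{10}(y_t−ȳ)(y_{t+1}−ȳ) = 94.2387
Denominator Σ(y_t−ȳ)² = 528.3255
r_1 = 94.2387 / 528.3255 = 0.178

0.178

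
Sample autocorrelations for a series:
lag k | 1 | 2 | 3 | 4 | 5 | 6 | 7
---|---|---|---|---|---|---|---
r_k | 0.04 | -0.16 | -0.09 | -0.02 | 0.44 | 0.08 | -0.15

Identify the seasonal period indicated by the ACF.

The largest autocorrelation is r_5 = 0.44; the remaining lags stay at or below 0.08.
The dominant spike at lag 5 indicates a seasonal period of 5.

5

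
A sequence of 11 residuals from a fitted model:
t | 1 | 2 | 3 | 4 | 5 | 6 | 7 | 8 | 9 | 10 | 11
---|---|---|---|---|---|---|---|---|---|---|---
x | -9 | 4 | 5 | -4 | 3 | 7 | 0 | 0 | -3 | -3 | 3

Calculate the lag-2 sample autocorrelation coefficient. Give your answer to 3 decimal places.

Mean x̄ = (-9 + 4 + 5 − 4 + 3 + 7 + 0 + 0 − 3 − 3 + 3)/11 = 0.2727
Numerator Σ_{t=1}^{9}(x_t−x̄)(x_{t+2}−x̄) = -85.3306
Denominator Σ(x_t−x̄)² = 222.1818
r_2 = -85.3306 / 222.1818 = -0.384

-0.384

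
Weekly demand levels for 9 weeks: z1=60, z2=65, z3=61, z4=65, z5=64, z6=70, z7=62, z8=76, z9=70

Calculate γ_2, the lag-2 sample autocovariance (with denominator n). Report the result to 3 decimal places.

7.565

Mean z̄ = (60 + 65 + 61 + 65 + 64 + 70 + 62 + 76 + 70)/9 = 65.8889
Σ_{t=1}^{7}(z_t−z̄)(z_{t+2}−z̄) = 68.0864
γ_2 = 68.0864 / 9 = 7.565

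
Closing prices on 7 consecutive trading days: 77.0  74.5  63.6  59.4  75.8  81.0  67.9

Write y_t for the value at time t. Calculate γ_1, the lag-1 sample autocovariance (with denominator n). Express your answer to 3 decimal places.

Mean ȳ = (77.0 + 74.5 + 63.6 + 59.4 + 75.8 + 81.0 + 67.9)/7 = 71.3143
Deviations: 5.6857, 3.1857, -7.7143, -11.9143, 4.4857, 9.6857, -3.4143
Σ_{t=1}^{6}(y_t−ȳ)(y_{t+1}−ȳ) = 42.3812
γ_1 = 42.3812 / 7 = 6.054

6.054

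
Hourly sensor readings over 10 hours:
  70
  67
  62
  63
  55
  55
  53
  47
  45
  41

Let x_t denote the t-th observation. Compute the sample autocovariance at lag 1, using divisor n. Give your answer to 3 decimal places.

Mean x̄ = (70 + 67 + 62 + 63 + 55 + 55 + 53 + 47 + 45 + 41)/10 = 55.8000
Σ_{t=1}^{9}(x_t−x̄)(x_{t+1}−x̄) = 549.7600
γ_1 = 549.7600 / 10 = 54.976

54.976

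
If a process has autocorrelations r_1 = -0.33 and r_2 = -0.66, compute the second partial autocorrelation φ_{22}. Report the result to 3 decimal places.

φ_{22} = (r_2 − r_1²) / (1 − r_1²)
r_1² = (-0.33)² = 0.1089
Numerator = -0.66 − 0.1089 = -0.7689; denominator = 1 − 0.1089 = 0.8911
φ_{22} = -0.7689 / 0.8911 = -0.863

-0.863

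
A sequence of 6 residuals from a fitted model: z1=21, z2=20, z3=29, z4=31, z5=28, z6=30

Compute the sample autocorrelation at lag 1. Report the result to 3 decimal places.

0.377

Mean z̄ = (21 + 20 + 29 + 31 + 28 + 30)/6 = 26.5000
Deviations from mean: -5.5000, -6.5000, 2.5000, 4.5000, 1.5000, 3.5000
Numerator Σ_{t=1}^{5}(z_t−z̄)(z_{t+1}−z̄) = 42.7500
Denominator Σ(z_t−z̄)² = 113.5000
r_1 = 42.7500 / 113.5000 = 0.377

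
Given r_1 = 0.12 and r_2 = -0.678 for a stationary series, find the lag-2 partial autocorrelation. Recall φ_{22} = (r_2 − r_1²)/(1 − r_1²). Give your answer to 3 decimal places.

-0.703

φ_{22} = (r_2 − r_1²) / (1 − r_1²)
r_1² = (0.12)² = 0.0144
Numerator = -0.678 − 0.0144 = -0.6924; denominator = 1 − 0.0144 = 0.9856
φ_{22} = -0.6924 / 0.9856 = -0.703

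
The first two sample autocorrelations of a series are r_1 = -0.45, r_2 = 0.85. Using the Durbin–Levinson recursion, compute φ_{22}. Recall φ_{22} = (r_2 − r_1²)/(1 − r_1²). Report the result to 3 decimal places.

φ_{22} = (r_2 − r_1²) / (1 − r_1²)
r_1² = (-0.45)² = 0.2025
Numerator = 0.85 − 0.2025 = 0.6475; denominator = 1 − 0.2025 = 0.7975
φ_{22} = 0.6475 / 0.7975 = 0.812

0.812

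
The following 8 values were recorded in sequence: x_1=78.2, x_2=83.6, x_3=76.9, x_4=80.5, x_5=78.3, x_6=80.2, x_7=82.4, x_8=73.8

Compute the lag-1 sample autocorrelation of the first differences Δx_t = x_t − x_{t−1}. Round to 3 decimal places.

First differences Δx: 5.4, -6.7, 3.6, -2.2, 1.9, 2.2, -8.6
Mean of differences = -0.6286
Numerator Σ(Δx_t−Δx̄)(Δx_{t+1}−Δx̄) = -88.2894
Denominator Σ(Δx_t−Δx̄)² = 171.4943
r_1(Δx) = -88.2894 / 171.4943 = -0.515

-0.515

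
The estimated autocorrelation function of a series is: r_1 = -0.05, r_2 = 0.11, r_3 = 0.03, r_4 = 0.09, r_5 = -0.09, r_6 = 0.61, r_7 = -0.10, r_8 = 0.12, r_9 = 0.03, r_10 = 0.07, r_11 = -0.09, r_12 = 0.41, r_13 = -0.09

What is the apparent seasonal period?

The largest autocorrelation is r_6 = 0.61, with a weaker echo at lag 12 (0.41); the remaining lags stay at or below 0.12.
The dominant spike at lag 6 indicates a seasonal period of 6.

6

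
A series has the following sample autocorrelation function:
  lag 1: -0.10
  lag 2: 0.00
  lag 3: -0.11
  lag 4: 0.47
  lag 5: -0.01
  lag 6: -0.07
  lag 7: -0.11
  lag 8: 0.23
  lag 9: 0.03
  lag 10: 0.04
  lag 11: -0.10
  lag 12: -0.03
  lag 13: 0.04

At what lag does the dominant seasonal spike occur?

The largest autocorrelation is r_4 = 0.47, with a weaker echo at lag 8 (0.23); the remaining lags stay at or below 0.04.
The dominant spike at lag 4 indicates a seasonal period of 4.

4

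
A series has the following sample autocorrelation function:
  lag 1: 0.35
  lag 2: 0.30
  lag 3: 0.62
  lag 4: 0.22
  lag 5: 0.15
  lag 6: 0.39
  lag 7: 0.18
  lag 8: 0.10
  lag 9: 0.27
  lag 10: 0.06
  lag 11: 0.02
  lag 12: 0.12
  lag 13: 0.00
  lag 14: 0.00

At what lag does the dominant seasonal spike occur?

The largest autocorrelation is r_3 = 0.62, with a weaker echo at lag 6 (0.39); the remaining lags stay at or below 0.35. The elevated value at lag 1 (0.35), dropping to 0.30 at lag 2, reflects decaying short-term dependence rather than seasonality.
The dominant spike at lag 3 indicates a seasonal period of 3.

3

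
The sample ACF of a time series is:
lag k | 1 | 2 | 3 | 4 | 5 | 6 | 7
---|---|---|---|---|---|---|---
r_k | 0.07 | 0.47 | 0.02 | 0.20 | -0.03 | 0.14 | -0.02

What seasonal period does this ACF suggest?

2

The largest autocorrelation is r_2 = 0.47, with a weaker echo at lag 4 (0.20); the remaining lags stay at or below 0.14.
The dominant spike at lag 2 indicates a seasonal period of 2.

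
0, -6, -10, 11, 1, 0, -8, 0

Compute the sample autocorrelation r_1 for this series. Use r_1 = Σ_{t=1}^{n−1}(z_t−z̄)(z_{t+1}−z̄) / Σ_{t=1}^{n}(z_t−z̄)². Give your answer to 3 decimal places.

-0.195

Mean z̄ = (0 − 6 − 10 + 11 + 1 + 0 − 8 + 0)/8 = -1.5000
Deviations from mean: 1.5000, -4.5000, -8.5000, 12.5000, 2.5000, 1.5000, -6.5000, 1.5000
Numerator Σ_{t=1}^{7}(z_t−z̄)(z_{t+1}−z̄) = -59.2500
Denominator Σ(z_t−z̄)² = 304.0000
r_1 = -59.2500 / 304.0000 = -0.195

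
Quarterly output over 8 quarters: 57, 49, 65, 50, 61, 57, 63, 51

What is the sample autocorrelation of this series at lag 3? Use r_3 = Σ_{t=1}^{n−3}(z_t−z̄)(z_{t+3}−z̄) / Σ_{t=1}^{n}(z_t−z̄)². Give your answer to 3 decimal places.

Mean z̄ = (57 + 49 + 65 + 50 + 61 + 57 + 63 + 51)/8 = 56.6250
Deviations from mean: 0.3750, -7.6250, 8.3750, -6.6250, 4.3750, 0.3750, 6.3750, -5.6250
Numerator Σ_{t=1}^{5}(z_t−z̄)(z_{t+3}−z̄) = -99.5469
Denominator Σ(z_t−z̄)² = 263.8750
r_3 = -99.5469 / 263.8750 = -0.377

-0.377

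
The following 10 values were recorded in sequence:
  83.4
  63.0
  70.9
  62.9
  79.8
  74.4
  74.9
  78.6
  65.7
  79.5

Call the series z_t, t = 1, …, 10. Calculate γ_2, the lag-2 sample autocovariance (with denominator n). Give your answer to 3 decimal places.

Mean z̄ = (83.4 + 63.0 + 70.9 + 62.9 + 79.8 + 74.4 + 74.9 + 78.6 + 65.7 + 79.5)/10 = 73.3100
Σ_{t=1}^{8}(z_t−z̄)(z_{t+2}−z̄) = 92.7528
γ_2 = 92.7528 / 10 = 9.275

9.275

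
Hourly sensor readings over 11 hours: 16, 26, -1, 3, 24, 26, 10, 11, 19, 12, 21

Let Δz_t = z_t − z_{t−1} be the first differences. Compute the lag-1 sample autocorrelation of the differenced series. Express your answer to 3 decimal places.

-0.233

First differences Δz: 10, -27, 4, 21, 2, -16, 1, 8, -7, 9
Mean of differences = 0.5000
Numerator Σ(Δz_t−Δz̄)(Δz_{t+1}−Δz̄) = -404.2500
Denominator Σ(Δz_t−Δz̄)² = 1738.5000
r_1(Δz) = -404.2500 / 1738.5000 = -0.233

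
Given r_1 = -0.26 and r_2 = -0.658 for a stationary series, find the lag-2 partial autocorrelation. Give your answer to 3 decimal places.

φ_{22} = (r_2 − r_1²) / (1 − r_1²)
r_1² = (-0.26)² = 0.0676
Numerator = -0.658 − 0.0676 = -0.7256; denominator = 1 − 0.0676 = 0.9324
φ_{22} = -0.7256 / 0.9324 = -0.778

-0.778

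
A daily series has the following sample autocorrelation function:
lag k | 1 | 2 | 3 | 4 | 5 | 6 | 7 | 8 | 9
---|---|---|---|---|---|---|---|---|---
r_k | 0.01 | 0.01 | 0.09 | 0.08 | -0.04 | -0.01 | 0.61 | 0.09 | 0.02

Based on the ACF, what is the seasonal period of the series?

7

The largest autocorrelation is r_7 = 0.61; the remaining lags stay at or below 0.09.
The dominant spike at lag 7 indicates a seasonal period of 7.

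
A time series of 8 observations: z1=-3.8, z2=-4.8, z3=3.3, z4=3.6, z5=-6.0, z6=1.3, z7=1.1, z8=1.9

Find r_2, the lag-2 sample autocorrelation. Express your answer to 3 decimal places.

-0.474

Mean z̄ = (-3.8 − 4.8 + 3.3 + 3.6 − 6.0 + 1.3 + 1.1 + 1.9)/8 = -0.4250
Deviations from mean: -3.3750, -4.3750, 3.7250, 4.0250, -5.5750, 1.7250, 1.5250, 2.3250
Σ(z_t−z̄)(z_{t+2}−z̄) = (-12.5719) + (-17.6094) + (-20.7669) + (6.9431) + (-8.5019) + (4.0106) = -48.4963
Denominator Σ(z_t−z̄)² = 102.3950
r_2 = -48.4963 / 102.3950 = -0.474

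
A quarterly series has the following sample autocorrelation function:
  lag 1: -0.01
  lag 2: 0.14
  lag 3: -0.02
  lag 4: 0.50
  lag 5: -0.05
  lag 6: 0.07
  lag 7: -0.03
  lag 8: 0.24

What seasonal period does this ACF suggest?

4

The largest autocorrelation is r_4 = 0.50, with a weaker echo at lag 8 (0.24); the remaining lags stay at or below 0.14.
The dominant spike at lag 4 indicates a seasonal period of 4.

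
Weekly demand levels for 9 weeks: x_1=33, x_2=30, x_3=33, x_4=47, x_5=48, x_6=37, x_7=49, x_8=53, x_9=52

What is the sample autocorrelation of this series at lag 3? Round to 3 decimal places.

Mean x̄ = (33 + 30 + 33 + 47 + 48 + 37 + 49 + 53 + 52)/9 = 42.4444
Numerator Σ_{t=1}^{6}(x_t−x̄)(x_{t+3}−x̄) = -24.2593
Denominator Σ(x_t−x̄)² = 660.2222
r_3 = -24.2593 / 660.2222 = -0.037

-0.037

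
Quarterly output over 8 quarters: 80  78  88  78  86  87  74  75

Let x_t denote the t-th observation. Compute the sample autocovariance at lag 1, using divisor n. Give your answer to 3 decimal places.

-2.852

Mean x̄ = (80 + 78 + 88 + 78 + 86 + 87 + 74 + 75)/8 = 80.7500
Deviations: -0.7500, -2.7500, 7.2500, -2.7500, 5.2500, 6.2500, -6.7500, -5.7500
Σ_{t=1}^{7}(x_t−x̄)(x_{t+1}−x̄) = -22.8125
γ_1 = -22.8125 / 8 = -2.852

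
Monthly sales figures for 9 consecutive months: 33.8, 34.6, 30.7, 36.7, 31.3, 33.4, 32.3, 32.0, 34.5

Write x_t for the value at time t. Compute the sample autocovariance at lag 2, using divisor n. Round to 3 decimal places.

1.026

Mean x̄ = (33.8 + 34.6 + 30.7 + 36.7 + 31.3 + 33.4 + 32.3 + 32.0 + 34.5)/9 = 33.2556
Σ_{t=1}^{7}(x_t−x̄)(x_{t+2}−x̄) = 9.2327
γ_2 = 9.2327 / 9 = 1.026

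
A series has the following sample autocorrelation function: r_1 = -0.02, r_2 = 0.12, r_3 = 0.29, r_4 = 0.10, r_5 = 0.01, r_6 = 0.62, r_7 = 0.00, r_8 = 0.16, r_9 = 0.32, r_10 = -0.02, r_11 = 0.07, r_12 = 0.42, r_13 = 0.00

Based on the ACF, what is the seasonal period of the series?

The largest autocorrelation is r_6 = 0.62, with a weaker echo at lag 12 (0.42); the remaining lags stay at or below 0.32.
The dominant spike at lag 6 indicates a seasonal period of 6.

6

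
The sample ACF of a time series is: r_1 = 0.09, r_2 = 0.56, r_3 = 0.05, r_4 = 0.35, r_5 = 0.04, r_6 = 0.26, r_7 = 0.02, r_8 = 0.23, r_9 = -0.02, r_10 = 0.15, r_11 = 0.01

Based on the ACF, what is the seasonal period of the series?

2

The largest autocorrelation is r_2 = 0.56, with weaker echoes at lags 4 (0.35), 6 (0.26), 8 (0.23) and 10 (0.15); the remaining lags stay at or below 0.09.
The dominant spike at lag 2 indicates a seasonal period of 2.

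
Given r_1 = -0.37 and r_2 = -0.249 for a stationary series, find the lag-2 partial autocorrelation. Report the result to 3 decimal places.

φ_{22} = (r_2 − r_1²) / (1 − r_1²)
r_1² = (-0.37)² = 0.1369
Numerator = -0.249 − 0.1369 = -0.3859; denominator = 1 − 0.1369 = 0.8631
φ_{22} = -0.3859 / 0.8631 = -0.447

-0.447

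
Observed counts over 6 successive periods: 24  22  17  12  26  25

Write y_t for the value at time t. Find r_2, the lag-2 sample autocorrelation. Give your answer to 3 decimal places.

-0.520

Mean ȳ = (24 + 22 + 17 + 12 + 26 + 25)/6 = 21.0000
Deviations from mean: 3.0000, 1.0000, -4.0000, -9.0000, 5.0000, 4.0000
Σ(y_t−ȳ)(y_{t+2}−ȳ) = (-12.0000) + (-9.0000) + (-20.0000) + (-36.0000) = -77.0000
Denominator Σ(y_t−ȳ)² = 148.0000
r_2 = -77.0000 / 148.0000 = -0.520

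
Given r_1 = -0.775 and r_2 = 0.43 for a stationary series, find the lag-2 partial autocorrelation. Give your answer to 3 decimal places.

φ_{22} = (r_2 − r_1²) / (1 − r_1²)
r_1² = (-0.775)² = 0.600625
Numerator = 0.43 − 0.6006 = -0.1706; denominator = 1 − 0.6006 = 0.3994
φ_{22} = -0.1706 / 0.3994 = -0.427

-0.427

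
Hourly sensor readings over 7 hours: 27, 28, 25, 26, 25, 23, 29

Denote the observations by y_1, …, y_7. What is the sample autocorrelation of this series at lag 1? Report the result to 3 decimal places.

-0.225

Mean ȳ = (27 + 28 + 25 + 26 + 25 + 23 + 29)/7 = 26.1429
Deviations from mean: 0.8571, 1.8571, -1.1429, -0.1429, -1.1429, -3.1429, 2.8571
Numerator Σ_{t=1}^{6}(y_t−ȳ)(y_{t+1}−ȳ) = -5.5918
Denominator Σ(y_t−ȳ)² = 24.8571
r_1 = -5.5918 / 24.8571 = -0.225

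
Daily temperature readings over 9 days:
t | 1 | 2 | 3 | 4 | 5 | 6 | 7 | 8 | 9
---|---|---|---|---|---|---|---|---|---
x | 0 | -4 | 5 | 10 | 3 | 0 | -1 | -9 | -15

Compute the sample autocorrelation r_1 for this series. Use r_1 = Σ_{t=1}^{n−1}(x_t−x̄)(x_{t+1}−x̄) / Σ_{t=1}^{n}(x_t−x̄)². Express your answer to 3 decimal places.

0.468

Mean x̄ = (0 − 4 + 5 + 10 + 3 + 0 − 1 − 9 − 15)/9 = -1.2222
Numerator Σ_{t=1}^{8}(x_t−x̄)(x_{t+1}−x̄) = 207.3951
Denominator Σ(x_t−x̄)² = 443.5556
r_1 = 207.3951 / 443.5556 = 0.468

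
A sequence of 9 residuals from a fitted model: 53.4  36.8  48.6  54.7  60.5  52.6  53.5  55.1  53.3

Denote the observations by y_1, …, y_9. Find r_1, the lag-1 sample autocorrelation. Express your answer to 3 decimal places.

0.174

Mean ȳ = (53.4 + 36.8 + 48.6 + 54.7 + 60.5 + 52.6 + 53.5 + 55.1 + 53.3)/9 = 52.0556
Numerator Σ_{t=1}^{8}(y_t−ȳ)(y_{t+1}−ȳ) = 58.9691
Denominator Σ(y_t−ȳ)² = 337.9822
r_1 = 58.9691 / 337.9822 = 0.174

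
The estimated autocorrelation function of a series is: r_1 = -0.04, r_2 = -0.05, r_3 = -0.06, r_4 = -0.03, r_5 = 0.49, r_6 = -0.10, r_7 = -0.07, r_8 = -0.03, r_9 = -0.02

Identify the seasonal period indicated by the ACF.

The largest autocorrelation is r_5 = 0.49; the remaining lags stay at or below -0.02.
The dominant spike at lag 5 indicates a seasonal period of 5.

5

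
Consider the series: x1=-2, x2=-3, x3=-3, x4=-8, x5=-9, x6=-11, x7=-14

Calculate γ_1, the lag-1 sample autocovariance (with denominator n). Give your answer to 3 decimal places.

10.017

Mean x̄ = (-2 − 3 − 3 − 8 − 9 − 11 − 14)/7 = -7.1429
Deviations: 5.1429, 4.1429, 4.1429, -0.8571, -1.8571, -3.8571, -6.8571
Σ_{t=1}^{6}(x_t−x̄)(x_{t+1}−x̄) = 70.1224
γ_1 = 70.1224 / 7 = 10.017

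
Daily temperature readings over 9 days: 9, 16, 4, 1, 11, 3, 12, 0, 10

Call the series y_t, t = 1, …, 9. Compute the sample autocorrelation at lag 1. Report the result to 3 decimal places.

-0.436

Mean ȳ = (9 + 16 + 4 + 1 + 11 + 3 + 12 + 0 + 10)/9 = 7.3333
Numerator Σ_{t=1}^{8}(y_t−ȳ)(y_{t+1}−ȳ) = -106.4444
Denominator Σ(y_t−ȳ)² = 244.0000
r_1 = -106.4444 / 244.0000 = -0.436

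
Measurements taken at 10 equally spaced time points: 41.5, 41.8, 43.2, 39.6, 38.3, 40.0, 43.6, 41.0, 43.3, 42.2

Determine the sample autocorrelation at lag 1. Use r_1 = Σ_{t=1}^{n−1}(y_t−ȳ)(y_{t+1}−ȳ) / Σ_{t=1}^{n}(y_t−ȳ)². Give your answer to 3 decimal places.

0.155

Mean ȳ = (41.5 + 41.8 + 43.2 + 39.6 + 38.3 + 40.0 + 43.6 + 41.0 + 43.3 + 42.2)/10 = 41.4500
Numerator Σ_{t=1}^{9}(y_t−ȳ)(y_{t+1}−ȳ) = 4.2575
Denominator Σ(y_t−ȳ)² = 27.4450
r_1 = 4.2575 / 27.4450 = 0.155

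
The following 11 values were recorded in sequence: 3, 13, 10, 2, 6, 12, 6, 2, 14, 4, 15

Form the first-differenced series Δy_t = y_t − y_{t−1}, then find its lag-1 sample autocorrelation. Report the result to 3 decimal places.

First differences Δy: 10, -3, -8, 4, 6, -6, -4, 12, -10, 11
Mean of differences = 1.2000
Numerator Σ(Δy_t−Δȳ)(Δy_{t+1}−Δȳ) = -294.6400
Denominator Σ(Δy_t−Δȳ)² = 627.6000
r_1(Δy) = -294.6400 / 627.6000 = -0.469

-0.469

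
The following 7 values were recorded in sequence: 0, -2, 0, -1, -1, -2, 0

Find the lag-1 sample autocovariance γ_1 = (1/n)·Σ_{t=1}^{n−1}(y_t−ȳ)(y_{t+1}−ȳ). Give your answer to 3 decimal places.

Mean ȳ = (0 − 2 + 0 − 1 − 1 − 2 + 0)/7 = -0.8571
Deviations: 0.8571, -1.1429, 0.8571, -0.1429, -0.1429, -1.1429, 0.8571
Σ_{t=1}^{6}(y_t−ȳ)(y_{t+1}−ȳ) = -2.8776
γ_1 = -2.8776 / 7 = -0.411

-0.411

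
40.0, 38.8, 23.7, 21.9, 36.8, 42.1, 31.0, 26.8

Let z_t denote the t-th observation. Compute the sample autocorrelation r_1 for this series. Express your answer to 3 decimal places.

Mean z̄ = (40.0 + 38.8 + 23.7 + 21.9 + 36.8 + 42.1 + 31.0 + 26.8)/8 = 32.6375
Deviations from mean: 7.3625, 6.1625, -8.9375, -10.7375, 4.1625, 9.4625, -1.6375, -5.8375
Σ(z_t−z̄)(z_{t+1}−z̄) = (45.3714) + (-55.0773) + (95.9664) + (-44.6948) + (39.3877) + (-15.4948) + (9.5589) = 75.0173
Denominator Σ(z_t−z̄)² = 430.9788
r_1 = 75.0173 / 430.9788 = 0.174

0.174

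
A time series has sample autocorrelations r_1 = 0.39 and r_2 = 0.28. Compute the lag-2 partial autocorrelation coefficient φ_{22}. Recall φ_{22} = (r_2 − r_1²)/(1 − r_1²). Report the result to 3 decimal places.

0.151

φ_{22} = (r_2 − r_1²) / (1 − r_1²)
r_1² = (0.39)² = 0.1521
Numerator = 0.28 − 0.1521 = 0.1279; denominator = 1 − 0.1521 = 0.8479
φ_{22} = 0.1279 / 0.8479 = 0.151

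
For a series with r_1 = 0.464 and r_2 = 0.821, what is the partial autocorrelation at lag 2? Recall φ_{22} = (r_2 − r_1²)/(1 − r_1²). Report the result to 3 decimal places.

φ_{22} = (r_2 − r_1²) / (1 − r_1²)
r_1² = (0.464)² = 0.215296
Numerator = 0.821 − 0.2153 = 0.6057; denominator = 1 − 0.2153 = 0.7847
φ_{22} = 0.6057 / 0.7847 = 0.772

0.772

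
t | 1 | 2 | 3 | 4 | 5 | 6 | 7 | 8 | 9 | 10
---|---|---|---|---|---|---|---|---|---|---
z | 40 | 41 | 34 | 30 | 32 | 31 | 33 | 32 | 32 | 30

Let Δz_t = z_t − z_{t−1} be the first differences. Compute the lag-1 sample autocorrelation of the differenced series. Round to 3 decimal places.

First differences Δz: 1, -7, -4, 2, -1, 2, -1, 0, -2
Mean of differences = -1.1111
Numerator Σ(Δz_t−Δz̄)(Δz_{t+1}−Δz̄) = -4.2346
Denominator Σ(Δz_t−Δz̄)² = 68.8889
r_1(Δz) = -4.2346 / 68.8889 = -0.061

-0.061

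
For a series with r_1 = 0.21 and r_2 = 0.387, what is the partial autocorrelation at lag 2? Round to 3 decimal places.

0.359

φ_{22} = (r_2 − r_1²) / (1 − r_1²)
r_1² = (0.21)² = 0.0441
Numerator = 0.387 − 0.0441 = 0.3429; denominator = 1 − 0.0441 = 0.9559
φ_{22} = 0.3429 / 0.9559 = 0.359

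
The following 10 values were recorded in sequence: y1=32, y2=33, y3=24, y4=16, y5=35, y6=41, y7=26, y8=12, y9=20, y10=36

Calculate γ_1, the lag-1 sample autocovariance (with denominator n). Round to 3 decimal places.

Mean ȳ = (32 + 33 + 24 + 16 + 35 + 41 + 26 + 12 + 20 + 36)/10 = 27.5000
Σ_{t=1}^{9}(y_t−ȳ)(y_{t+1}−ȳ) = 116.2500
γ_1 = 116.2500 / 10 = 11.625

11.625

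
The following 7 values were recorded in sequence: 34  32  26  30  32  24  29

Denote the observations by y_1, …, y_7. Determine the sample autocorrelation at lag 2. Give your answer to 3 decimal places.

Mean ȳ = (34 + 32 + 26 + 30 + 32 + 24 + 29)/7 = 29.5714
Deviations from mean: 4.4286, 2.4286, -3.5714, 0.4286, 2.4286, -5.5714, -0.5714
Numerator Σ_{t=1}^{5}(y_t−ȳ)(y_{t+2}−ȳ) = -27.2245
Denominator Σ(y_t−ȳ)² = 75.7143
r_2 = -27.2245 / 75.7143 = -0.360

-0.360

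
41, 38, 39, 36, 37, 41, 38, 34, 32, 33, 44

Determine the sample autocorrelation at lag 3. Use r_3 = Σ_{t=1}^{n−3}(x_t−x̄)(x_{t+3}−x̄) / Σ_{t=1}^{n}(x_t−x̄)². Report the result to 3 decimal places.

-0.322

Mean x̄ = (41 + 38 + 39 + 36 + 37 + 41 + 38 + 34 + 32 + 33 + 44)/11 = 37.5455
Numerator Σ_{t=1}^{8}(x_t−x̄)(x_{t+3}−x̄) = -43.4380
Denominator Σ(x_t−x̄)² = 134.7273
r_3 = -43.4380 / 134.7273 = -0.322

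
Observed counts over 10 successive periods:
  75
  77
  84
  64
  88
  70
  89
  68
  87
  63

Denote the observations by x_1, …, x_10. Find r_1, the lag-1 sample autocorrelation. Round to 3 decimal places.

Mean x̄ = (75 + 77 + 84 + 64 + 88 + 70 + 89 + 68 + 87 + 63)/10 = 76.5000
Numerator Σ_{t=1}^{9}(x_t−x̄)(x_{t+1}−x̄) = -727.7500
Denominator Σ(x_t−x̄)² = 910.5000
r_1 = -727.7500 / 910.5000 = -0.799

-0.799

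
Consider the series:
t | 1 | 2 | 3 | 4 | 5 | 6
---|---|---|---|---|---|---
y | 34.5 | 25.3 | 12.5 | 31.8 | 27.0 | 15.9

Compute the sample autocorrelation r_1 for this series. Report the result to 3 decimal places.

Mean ȳ = (34.5 + 25.3 + 12.5 + 31.8 + 27.0 + 15.9)/6 = 24.5000
Deviations from mean: 10.0000, 0.8000, -12.0000, 7.3000, 2.5000, -8.6000
Σ(y_t−ȳ)(y_{t+1}−ȳ) = (8.0000) + (-9.6000) + (-87.6000) + (18.2500) + (-21.5000) = -92.4500
Denominator Σ(y_t−ȳ)² = 378.1400
r_1 = -92.4500 / 378.1400 = -0.244

-0.244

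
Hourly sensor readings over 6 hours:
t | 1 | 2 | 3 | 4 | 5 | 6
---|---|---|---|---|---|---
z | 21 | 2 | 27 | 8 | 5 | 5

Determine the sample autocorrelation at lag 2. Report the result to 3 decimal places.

Mean z̄ = (21 + 2 + 27 + 8 + 5 + 5)/6 = 11.3333
Deviations from mean: 9.6667, -9.3333, 15.6667, -3.3333, -6.3333, -6.3333
Numerator Σ_{t=1}^{4}(z_t−z̄)(z_{t+2}−z̄) = 104.4444
Denominator Σ(z_t−z̄)² = 517.3333
r_2 = 104.4444 / 517.3333 = 0.202

0.202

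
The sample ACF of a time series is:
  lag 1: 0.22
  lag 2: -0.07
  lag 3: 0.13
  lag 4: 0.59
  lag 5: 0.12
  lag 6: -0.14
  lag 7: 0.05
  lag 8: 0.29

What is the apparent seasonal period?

4

The largest autocorrelation is r_4 = 0.59, with a weaker echo at lag 8 (0.29); the remaining lags stay at or below 0.22.
The dominant spike at lag 4 indicates a seasonal period of 4.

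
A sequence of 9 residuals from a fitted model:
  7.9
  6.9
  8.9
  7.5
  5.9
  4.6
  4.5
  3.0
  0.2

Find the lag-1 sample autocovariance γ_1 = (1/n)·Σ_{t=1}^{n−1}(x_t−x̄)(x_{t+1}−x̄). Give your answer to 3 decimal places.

Mean x̄ = (7.9 + 6.9 + 8.9 + 7.5 + 5.9 + 4.6 + 4.5 + 3.0 + 0.2)/9 = 5.4889
Σ_{t=1}^{8}(x_t−x̄)(x_{t+1}−x̄) = 32.0410
γ_1 = 32.0410 / 9 = 3.560

3.560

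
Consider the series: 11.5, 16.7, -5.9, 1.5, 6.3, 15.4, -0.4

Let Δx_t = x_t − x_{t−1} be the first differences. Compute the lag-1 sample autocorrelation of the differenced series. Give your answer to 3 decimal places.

-0.385

First differences Δx: 5.2, -22.6, 7.4, 4.8, 9.1, -15.8
Mean of differences = -1.9833
Numerator Σ(Δx_t−Δx̄)(Δx_{t+1}−Δx̄) = -355.8519
Denominator Σ(Δx_t−Δx̄)² = 924.4483
r_1(Δx) = -355.8519 / 924.4483 = -0.385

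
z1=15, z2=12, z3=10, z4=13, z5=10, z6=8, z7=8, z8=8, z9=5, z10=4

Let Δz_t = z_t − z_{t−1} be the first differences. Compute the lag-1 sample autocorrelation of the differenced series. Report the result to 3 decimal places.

First differences Δz: -3, -2, 3, -3, -2, 0, 0, -3, -1
Mean of differences = -1.2222
Numerator Σ(Δz_t−Δz̄)(Δz_{t+1}−Δz̄) = -10.0494
Denominator Σ(Δz_t−Δz̄)² = 31.5556
r_1(Δz) = -10.0494 / 31.5556 = -0.318

-0.318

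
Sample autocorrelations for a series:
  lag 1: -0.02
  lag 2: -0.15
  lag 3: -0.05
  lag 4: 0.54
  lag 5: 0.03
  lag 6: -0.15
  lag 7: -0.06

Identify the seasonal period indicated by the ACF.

The largest autocorrelation is r_4 = 0.54; the remaining lags stay at or below 0.03.
The dominant spike at lag 4 indicates a seasonal period of 4.

4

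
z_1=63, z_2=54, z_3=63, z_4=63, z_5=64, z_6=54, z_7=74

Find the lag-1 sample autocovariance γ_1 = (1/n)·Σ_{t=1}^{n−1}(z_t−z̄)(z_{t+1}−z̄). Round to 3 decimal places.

Mean z̄ = (63 + 54 + 63 + 63 + 64 + 54 + 74)/7 = 62.1429
Σ_{t=1}^{6}(z_t−z̄)(z_{t+1}−z̄) = -123.3061
γ_1 = -123.3061 / 7 = -17.615

-17.615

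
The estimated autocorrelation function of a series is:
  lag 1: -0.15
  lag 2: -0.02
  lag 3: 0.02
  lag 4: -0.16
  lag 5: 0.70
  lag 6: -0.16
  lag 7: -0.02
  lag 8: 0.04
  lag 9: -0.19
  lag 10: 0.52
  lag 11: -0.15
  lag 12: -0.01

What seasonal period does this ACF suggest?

5

The largest autocorrelation is r_5 = 0.70, with a weaker echo at lag 10 (0.52); the remaining lags stay at or below 0.04.
The dominant spike at lag 5 indicates a seasonal period of 5.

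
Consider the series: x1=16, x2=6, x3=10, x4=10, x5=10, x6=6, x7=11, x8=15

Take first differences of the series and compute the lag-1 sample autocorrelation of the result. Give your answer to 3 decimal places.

First differences Δx: -10, 4, 0, 0, -4, 5, 4
Mean of differences = -0.1429
Numerator Σ(Δx_t−Δx̄)(Δx_{t+1}−Δx̄) = -39.3061
Denominator Σ(Δx_t−Δx̄)² = 172.8571
r_1(Δx) = -39.3061 / 172.8571 = -0.227

-0.227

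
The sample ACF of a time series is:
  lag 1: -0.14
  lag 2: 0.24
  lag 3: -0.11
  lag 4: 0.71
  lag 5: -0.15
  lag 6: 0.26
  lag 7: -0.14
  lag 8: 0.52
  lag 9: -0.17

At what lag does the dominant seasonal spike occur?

The largest autocorrelation is r_4 = 0.71, with a weaker echo at lag 8 (0.52); the remaining lags stay at or below 0.26.
The dominant spike at lag 4 indicates a seasonal period of 4.

4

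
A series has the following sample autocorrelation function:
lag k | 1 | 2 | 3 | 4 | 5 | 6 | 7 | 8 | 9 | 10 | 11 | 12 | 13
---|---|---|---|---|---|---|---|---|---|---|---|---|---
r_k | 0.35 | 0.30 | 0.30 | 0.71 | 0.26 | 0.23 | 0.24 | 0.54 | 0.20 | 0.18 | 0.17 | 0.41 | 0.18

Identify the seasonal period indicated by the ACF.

4

The largest autocorrelation is r_4 = 0.71, with weaker echoes at lags 8 (0.54) and 12 (0.41); the remaining lags stay at or below 0.35. The elevated value at lag 1 (0.35), dropping to 0.30 at lag 2, reflects decaying short-term dependence rather than seasonality.
The dominant spike at lag 4 indicates a seasonal period of 4.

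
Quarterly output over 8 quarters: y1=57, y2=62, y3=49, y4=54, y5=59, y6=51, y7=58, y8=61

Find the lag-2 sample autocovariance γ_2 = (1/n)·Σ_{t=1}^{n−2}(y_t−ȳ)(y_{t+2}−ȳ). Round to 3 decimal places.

Mean ȳ = (57 + 62 + 49 + 54 + 59 + 51 + 58 + 61)/8 = 56.3750
Deviations: 0.6250, 5.6250, -7.3750, -2.3750, 2.6250, -5.3750, 1.6250, 4.6250
Σ_{t=1}^{6}(y_t−ȳ)(y_{t+2}−ȳ) = -45.1563
γ_2 = -45.1563 / 8 = -5.645

-5.645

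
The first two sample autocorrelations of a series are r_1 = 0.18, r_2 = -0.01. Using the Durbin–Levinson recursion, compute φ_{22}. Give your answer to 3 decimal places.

-0.044

φ_{22} = (r_2 − r_1²) / (1 − r_1²)
r_1² = (0.18)² = 0.0324
Numerator = -0.01 − 0.0324 = -0.0424; denominator = 1 − 0.0324 = 0.9676
φ_{22} = -0.0424 / 0.9676 = -0.044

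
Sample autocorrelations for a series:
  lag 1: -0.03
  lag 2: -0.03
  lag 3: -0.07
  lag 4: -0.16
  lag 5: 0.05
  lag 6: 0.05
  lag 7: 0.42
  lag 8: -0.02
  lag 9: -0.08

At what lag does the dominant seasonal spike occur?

7

The largest autocorrelation is r_7 = 0.42; the remaining lags stay at or below 0.05.
The dominant spike at lag 7 indicates a seasonal period of 7.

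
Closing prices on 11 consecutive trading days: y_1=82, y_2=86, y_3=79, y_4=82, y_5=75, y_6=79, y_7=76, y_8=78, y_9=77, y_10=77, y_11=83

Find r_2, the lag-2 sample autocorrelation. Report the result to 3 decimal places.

0.312

Mean ȳ = (82 + 86 + 79 + 82 + 75 + 79 + 76 + 78 + 77 + 77 + 83)/11 = 79.4545
Numerator Σ_{t=1}^{9}(y_t−ȳ)(y_{t+2}−ȳ) = 35.7686
Denominator Σ(y_t−ȳ)² = 114.7273
r_2 = 35.7686 / 114.7273 = 0.312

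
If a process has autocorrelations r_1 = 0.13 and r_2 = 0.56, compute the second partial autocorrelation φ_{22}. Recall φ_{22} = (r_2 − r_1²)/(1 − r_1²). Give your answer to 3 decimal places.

φ_{22} = (r_2 − r_1²) / (1 − r_1²)
r_1² = (0.13)² = 0.0169
Numerator = 0.56 − 0.0169 = 0.5431; denominator = 1 − 0.0169 = 0.9831
φ_{22} = 0.5431 / 0.9831 = 0.552

0.552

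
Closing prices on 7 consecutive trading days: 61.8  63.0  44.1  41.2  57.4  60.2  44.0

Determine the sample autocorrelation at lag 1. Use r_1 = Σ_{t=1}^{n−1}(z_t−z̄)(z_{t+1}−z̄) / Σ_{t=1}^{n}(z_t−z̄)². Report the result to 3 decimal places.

0.034

Mean z̄ = (61.8 + 63.0 + 44.1 + 41.2 + 57.4 + 60.2 + 44.0)/7 = 53.1000
Deviations from mean: 8.7000, 9.9000, -9.0000, -11.9000, 4.3000, 7.1000, -9.1000
Σ(z_t−z̄)(z_{t+1}−z̄) = (86.1300) + (-89.1000) + (107.1000) + (-51.1700) + (30.5300) + (-64.6100) = 18.8800
Denominator Σ(z_t−z̄)² = 548.0200
r_1 = 18.8800 / 548.0200 = 0.034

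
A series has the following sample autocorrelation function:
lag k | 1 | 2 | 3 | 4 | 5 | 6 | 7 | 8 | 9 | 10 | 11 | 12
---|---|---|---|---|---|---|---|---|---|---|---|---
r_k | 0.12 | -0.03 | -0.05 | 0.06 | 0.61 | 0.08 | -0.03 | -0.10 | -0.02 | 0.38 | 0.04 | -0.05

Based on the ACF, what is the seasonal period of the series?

5

The largest autocorrelation is r_5 = 0.61, with a weaker echo at lag 10 (0.38); the remaining lags stay at or below 0.12.
The dominant spike at lag 5 indicates a seasonal period of 5.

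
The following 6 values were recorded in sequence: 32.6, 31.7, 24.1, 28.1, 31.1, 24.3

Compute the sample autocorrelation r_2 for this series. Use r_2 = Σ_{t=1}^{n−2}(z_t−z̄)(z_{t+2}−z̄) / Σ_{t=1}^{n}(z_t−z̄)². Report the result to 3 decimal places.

-0.401

Mean z̄ = (32.6 + 31.7 + 24.1 + 28.1 + 31.1 + 24.3)/6 = 28.6500
Deviations from mean: 3.9500, 3.0500, -4.5500, -0.5500, 2.4500, -4.3500
Numerator Σ_{t=1}^{4}(z_t−z̄)(z_{t+2}−z̄) = -28.4050
Denominator Σ(z_t−z̄)² = 70.8350
r_2 = -28.4050 / 70.8350 = -0.401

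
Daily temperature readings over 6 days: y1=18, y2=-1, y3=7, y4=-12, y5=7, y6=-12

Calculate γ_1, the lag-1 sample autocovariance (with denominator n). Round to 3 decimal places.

-46.588

Mean ȳ = (18 − 1 + 7 − 12 + 7 − 12)/6 = 1.1667
Σ_{t=1}^{5}(y_t−ȳ)(y_{t+1}−ȳ) = -279.5278
γ_1 = -279.5278 / 6 = -46.588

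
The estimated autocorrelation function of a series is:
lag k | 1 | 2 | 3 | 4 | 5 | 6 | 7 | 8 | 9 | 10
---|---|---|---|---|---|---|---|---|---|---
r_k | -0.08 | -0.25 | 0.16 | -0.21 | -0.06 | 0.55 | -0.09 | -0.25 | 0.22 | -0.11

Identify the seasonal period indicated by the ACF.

The largest autocorrelation is r_6 = 0.55; the remaining lags stay at or below 0.22.
The dominant spike at lag 6 indicates a seasonal period of 6.

6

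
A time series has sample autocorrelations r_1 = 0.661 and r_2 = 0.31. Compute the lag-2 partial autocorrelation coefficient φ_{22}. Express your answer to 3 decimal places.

-0.225

φ_{22} = (r_2 − r_1²) / (1 − r_1²)
r_1² = (0.661)² = 0.436921
Numerator = 0.31 − 0.4369 = -0.1269; denominator = 1 − 0.4369 = 0.5631
φ_{22} = -0.1269 / 0.5631 = -0.225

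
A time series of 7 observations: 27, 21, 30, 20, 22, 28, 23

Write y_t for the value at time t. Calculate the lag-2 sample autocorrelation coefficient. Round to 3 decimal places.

0.040

Mean ȳ = (27 + 21 + 30 + 20 + 22 + 28 + 23)/7 = 24.4286
Deviations from mean: 2.5714, -3.4286, 5.5714, -4.4286, -2.4286, 3.5714, -1.4286
Numerator Σ_{t=1}^{5}(y_t−ȳ)(y_{t+2}−ȳ) = 3.6327
Denominator Σ(y_t−ȳ)² = 89.7143
r_2 = 3.6327 / 89.7143 = 0.040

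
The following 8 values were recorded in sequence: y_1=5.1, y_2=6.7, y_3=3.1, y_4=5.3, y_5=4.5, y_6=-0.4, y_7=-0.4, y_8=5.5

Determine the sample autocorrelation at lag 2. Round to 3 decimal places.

-0.269

Mean ȳ = (5.1 + 6.7 + 3.1 + 5.3 + 4.5 − 0.4 − 0.4 + 5.5)/8 = 3.6750
Deviations from mean: 1.4250, 3.0250, -0.5750, 1.6250, 0.8250, -4.0750, -4.0750, 1.8250
Σ(y_t−ȳ)(y_{t+2}−ȳ) = (-0.8194) + (4.9156) + (-0.4744) + (-6.6219) + (-3.3619) + (-7.4369) = -13.7988
Denominator Σ(y_t−ȳ)² = 51.3750
r_2 = -13.7988 / 51.3750 = -0.269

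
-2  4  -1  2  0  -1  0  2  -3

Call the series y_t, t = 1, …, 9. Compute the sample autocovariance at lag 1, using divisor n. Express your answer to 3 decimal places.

-2.298

Mean ȳ = (-2 + 4 − 1 + 2 + 0 − 1 + 0 + 2 − 3)/9 = 0.1111
Σ_{t=1}^{8}(y_t−ȳ)(y_{t+1}−ȳ) = -20.6790
γ_1 = -20.6790 / 9 = -2.298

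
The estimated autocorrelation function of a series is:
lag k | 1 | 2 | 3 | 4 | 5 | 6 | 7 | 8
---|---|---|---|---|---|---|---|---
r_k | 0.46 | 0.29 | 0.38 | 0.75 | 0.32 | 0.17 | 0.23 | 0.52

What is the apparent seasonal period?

4

The largest autocorrelation is r_4 = 0.75, with a weaker echo at lag 8 (0.52); the remaining lags stay at or below 0.46. The elevated value at lag 1 (0.46), dropping to 0.29 at lag 2, reflects decaying short-term dependence rather than seasonality.
The dominant spike at lag 4 indicates a seasonal period of 4.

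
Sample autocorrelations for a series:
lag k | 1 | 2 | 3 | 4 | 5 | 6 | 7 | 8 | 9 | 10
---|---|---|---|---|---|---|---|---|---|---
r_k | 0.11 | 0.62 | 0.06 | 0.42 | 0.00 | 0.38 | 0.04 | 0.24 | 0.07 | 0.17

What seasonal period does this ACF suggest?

2

The largest autocorrelation is r_2 = 0.62, with weaker echoes at lags 4 (0.42), 6 (0.38), 8 (0.24) and 10 (0.17); the remaining lags stay at or below 0.11.
The dominant spike at lag 2 indicates a seasonal period of 2.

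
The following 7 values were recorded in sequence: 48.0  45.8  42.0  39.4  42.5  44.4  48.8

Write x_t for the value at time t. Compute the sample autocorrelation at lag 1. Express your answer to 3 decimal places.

Mean x̄ = (48.0 + 45.8 + 42.0 + 39.4 + 42.5 + 44.4 + 48.8)/7 = 44.4143
Deviations from mean: 3.5857, 1.3857, -2.4143, -5.0143, -1.9143, -0.0143, 4.3857
Numerator Σ_{t=1}^{6}(x_t−x̄)(x_{t+1}−x̄) = 23.2927
Denominator Σ(x_t−x̄)² = 68.6486
r_1 = 23.2927 / 68.6486 = 0.339

0.339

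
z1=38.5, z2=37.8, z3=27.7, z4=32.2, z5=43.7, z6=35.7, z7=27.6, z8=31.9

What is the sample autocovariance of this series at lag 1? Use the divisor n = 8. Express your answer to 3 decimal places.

0.709

Mean z̄ = (38.5 + 37.8 + 27.7 + 32.2 + 43.7 + 35.7 + 27.6 + 31.9)/8 = 34.3875
Σ_{t=1}^{7}(z_t−z̄)(z_{t+1}−z̄) = 5.6686
γ_1 = 5.6686 / 8 = 0.709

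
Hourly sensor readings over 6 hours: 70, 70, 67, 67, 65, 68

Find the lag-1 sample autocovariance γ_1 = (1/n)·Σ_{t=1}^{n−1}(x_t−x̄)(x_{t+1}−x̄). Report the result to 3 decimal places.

Mean x̄ = (70 + 70 + 67 + 67 + 65 + 68)/6 = 67.8333
Deviations: 2.1667, 2.1667, -0.8333, -0.8333, -2.8333, 0.1667
Σ_{t=1}^{5}(x_t−x̄)(x_{t+1}−x̄) = 5.4722
γ_1 = 5.4722 / 6 = 0.912

0.912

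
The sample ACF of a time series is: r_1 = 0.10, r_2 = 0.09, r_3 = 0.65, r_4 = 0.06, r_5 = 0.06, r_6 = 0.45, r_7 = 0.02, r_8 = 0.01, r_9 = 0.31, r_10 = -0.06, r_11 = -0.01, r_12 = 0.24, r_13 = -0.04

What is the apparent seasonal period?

The largest autocorrelation is r_3 = 0.65, with weaker echoes at lags 6 (0.45), 9 (0.31) and 12 (0.24); the remaining lags stay at or below 0.10.
The dominant spike at lag 3 indicates a seasonal period of 3.

3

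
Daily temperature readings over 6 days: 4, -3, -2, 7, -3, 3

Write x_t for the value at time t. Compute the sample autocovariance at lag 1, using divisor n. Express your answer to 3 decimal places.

-8.333

Mean x̄ = (4 − 3 − 2 + 7 − 3 + 3)/6 = 1.0000
Deviations: 3.0000, -4.0000, -3.0000, 6.0000, -4.0000, 2.0000
Σ_{t=1}^{5}(x_t−x̄)(x_{t+1}−x̄) = -50.0000
γ_1 = -50.0000 / 6 = -8.333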